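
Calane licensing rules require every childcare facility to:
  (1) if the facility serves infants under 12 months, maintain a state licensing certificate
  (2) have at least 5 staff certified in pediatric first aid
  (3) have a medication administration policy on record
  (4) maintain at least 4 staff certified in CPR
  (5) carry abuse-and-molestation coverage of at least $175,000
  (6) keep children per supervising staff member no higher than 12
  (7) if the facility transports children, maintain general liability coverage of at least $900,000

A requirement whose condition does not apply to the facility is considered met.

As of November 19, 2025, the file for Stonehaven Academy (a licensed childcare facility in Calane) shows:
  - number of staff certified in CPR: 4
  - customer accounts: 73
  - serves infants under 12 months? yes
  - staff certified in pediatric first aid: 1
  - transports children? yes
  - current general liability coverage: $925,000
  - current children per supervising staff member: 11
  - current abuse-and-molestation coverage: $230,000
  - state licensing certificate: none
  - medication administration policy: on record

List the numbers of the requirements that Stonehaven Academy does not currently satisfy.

1. condition 'serves infants under 12 months' holds; state licensing certificate absent → not met
2. staff certified in pediatric first aid 1 < 5 → not met
3. medication administration policy present → met
4. staff certified in CPR 4 ≥ 4 → met
5. abuse-and-molestation coverage $230,000 ≥ $175,000 → met
6. children per supervising staff member 11 ≤ 12 → met
7. condition 'transports children' holds; general liability coverage $925,000 ≥ $900,000 → met
Not met: 1, 2

1, 2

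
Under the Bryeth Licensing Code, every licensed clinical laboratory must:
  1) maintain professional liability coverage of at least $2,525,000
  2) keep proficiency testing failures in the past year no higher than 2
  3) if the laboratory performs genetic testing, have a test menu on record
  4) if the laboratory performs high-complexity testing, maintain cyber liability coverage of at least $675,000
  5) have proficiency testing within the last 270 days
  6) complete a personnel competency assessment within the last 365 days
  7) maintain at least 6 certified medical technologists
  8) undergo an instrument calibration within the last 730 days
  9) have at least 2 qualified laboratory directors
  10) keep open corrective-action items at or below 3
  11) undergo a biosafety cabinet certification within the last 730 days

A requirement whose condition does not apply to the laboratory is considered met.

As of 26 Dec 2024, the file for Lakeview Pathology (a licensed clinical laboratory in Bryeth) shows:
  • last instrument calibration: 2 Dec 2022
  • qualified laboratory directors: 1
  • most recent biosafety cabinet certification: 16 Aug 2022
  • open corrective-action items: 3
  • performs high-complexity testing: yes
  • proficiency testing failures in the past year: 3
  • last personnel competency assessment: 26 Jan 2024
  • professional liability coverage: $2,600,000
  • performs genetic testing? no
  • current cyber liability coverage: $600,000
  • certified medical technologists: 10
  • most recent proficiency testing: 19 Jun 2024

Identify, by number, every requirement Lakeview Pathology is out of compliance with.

1. professional liability coverage $2,600,000 ≥ $2,525,000 → met
2. proficiency testing failures in the past year 3 > 2 → not met
3. condition 'performs genetic testing' does not hold → requirement n/a → met
4. condition 'performs high-complexity testing' holds; cyber liability coverage $600,000 < $675,000 → not met
5. proficiency testing 190 days ago vs limit 270 → met
6. personnel competency assessment 335 days ago vs limit 365 → met
7. certified medical technologists 10 ≥ 6 → met
8. instrument calibration 755 days ago vs limit 730 → not met
9. qualified laboratory directors 1 < 2 → not met
10. open corrective-action items 3 ≤ 3 → met
11. biosafety cabinet certification 863 days ago vs limit 730 → not met
Not met: 2, 4, 8, 9, 11

2, 4, 8, 9, 11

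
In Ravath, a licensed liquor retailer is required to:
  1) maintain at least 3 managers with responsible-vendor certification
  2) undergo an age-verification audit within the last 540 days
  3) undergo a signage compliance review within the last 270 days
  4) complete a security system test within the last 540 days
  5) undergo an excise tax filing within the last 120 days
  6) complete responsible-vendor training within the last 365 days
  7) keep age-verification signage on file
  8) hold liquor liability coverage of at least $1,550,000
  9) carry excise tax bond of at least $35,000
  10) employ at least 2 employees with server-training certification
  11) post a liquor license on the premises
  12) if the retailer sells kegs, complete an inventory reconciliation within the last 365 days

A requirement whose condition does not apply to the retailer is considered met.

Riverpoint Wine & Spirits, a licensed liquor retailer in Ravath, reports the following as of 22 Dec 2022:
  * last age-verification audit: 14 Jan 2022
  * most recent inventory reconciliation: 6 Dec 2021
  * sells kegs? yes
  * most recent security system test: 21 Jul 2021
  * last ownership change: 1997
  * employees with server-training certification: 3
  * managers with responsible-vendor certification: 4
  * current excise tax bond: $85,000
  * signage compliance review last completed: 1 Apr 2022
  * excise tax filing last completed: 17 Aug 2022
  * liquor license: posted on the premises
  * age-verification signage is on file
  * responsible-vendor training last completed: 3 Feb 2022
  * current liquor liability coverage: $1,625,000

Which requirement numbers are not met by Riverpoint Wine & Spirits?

1. managers with responsible-vendor certification 4 ≥ 3 → met
2. age-verification audit 342 days ago vs limit 540 → met
3. signage compliance review 265 days ago vs limit 270 → met
4. security system test 519 days ago vs limit 540 → met
5. excise tax filing 127 days ago vs limit 120 → not met
6. responsible-vendor training 322 days ago vs limit 365 → met
7. age-verification signage present → met
8. liquor liability coverage $1,625,000 ≥ $1,550,000 → met
9. excise tax bond $85,000 ≥ $35,000 → met
10. employees with server-training certification 3 ≥ 2 → met
11. liquor license present → met
12. condition 'sells kegs' holds; inventory reconciliation 381 days ago vs limit 365 → not met
Not met: 5, 12

5, 12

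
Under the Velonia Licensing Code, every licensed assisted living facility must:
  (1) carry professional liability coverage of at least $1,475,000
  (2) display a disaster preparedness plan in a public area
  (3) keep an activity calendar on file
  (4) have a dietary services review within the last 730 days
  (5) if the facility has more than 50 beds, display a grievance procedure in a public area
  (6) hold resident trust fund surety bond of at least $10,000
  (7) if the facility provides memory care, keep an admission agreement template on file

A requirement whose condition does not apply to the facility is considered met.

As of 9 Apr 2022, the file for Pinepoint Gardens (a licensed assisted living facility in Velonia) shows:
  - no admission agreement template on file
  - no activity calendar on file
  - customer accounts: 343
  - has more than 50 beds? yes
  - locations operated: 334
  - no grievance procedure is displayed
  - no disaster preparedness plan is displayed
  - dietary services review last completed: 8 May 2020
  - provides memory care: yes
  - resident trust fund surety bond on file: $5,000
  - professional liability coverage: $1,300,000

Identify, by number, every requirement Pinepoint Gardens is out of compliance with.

1, 2, 3, 5, 6, 7

1. professional liability coverage $1,300,000 < $1,475,000 → not met
2. disaster preparedness plan absent → not met
3. activity calendar absent → not met
4. dietary services review 701 days ago vs limit 730 → met
5. condition 'has more than 50 beds' holds; grievance procedure absent → not met
6. resident trust fund surety bond $5,000 < $10,000 → not met
7. condition 'provides memory care' holds; admission agreement template absent → not met
Not met: 1, 2, 3, 5, 6, 7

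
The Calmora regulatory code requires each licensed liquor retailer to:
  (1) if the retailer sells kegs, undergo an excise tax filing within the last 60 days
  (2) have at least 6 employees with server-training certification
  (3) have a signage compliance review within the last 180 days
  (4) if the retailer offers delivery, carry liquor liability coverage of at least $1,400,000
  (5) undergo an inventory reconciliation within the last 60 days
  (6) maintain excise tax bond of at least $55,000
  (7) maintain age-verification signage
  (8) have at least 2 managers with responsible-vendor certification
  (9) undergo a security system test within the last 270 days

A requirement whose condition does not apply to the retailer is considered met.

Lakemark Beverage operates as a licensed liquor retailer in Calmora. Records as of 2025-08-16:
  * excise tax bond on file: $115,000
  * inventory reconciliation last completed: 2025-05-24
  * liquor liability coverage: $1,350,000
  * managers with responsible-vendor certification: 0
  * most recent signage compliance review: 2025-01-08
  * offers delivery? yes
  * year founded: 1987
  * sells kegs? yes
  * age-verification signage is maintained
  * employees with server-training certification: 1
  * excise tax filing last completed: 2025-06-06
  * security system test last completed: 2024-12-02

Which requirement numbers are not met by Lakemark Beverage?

1, 2, 3, 4, 5, 8

1. condition 'sells kegs' holds; excise tax filing 71 days ago vs limit 60 → not met
2. employees with server-training certification 1 < 6 → not met
3. signage compliance review 220 days ago vs limit 180 → not met
4. condition 'offers delivery' holds; liquor liability coverage $1,350,000 < $1,400,000 → not met
5. inventory reconciliation 84 days ago vs limit 60 → not met
6. excise tax bond $115,000 ≥ $55,000 → met
7. age-verification signage present → met
8. managers with responsible-vendor certification 0 < 2 → not met
9. security system test 257 days ago vs limit 270 → met
Not met: 1, 2, 3, 4, 5, 8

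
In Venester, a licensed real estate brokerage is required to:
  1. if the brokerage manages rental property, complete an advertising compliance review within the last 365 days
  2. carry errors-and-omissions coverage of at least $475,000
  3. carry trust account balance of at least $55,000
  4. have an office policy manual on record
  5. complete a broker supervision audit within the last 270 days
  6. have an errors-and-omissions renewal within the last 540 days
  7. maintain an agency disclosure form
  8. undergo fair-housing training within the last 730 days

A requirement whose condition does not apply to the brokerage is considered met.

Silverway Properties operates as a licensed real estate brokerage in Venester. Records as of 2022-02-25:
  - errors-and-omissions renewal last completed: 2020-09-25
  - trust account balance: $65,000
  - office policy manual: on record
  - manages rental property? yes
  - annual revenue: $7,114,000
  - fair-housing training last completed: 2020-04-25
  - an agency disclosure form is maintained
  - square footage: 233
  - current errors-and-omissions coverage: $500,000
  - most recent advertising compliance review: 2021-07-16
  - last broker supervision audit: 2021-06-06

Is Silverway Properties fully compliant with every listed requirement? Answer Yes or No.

1. condition 'manages rental property' holds; advertising compliance review 224 days ago vs limit 365 → met
2. errors-and-omissions coverage $500,000 ≥ $475,000 → met
3. trust account balance $65,000 ≥ $55,000 → met
4. office policy manual present → met
5. broker supervision audit 264 days ago vs limit 270 → met
6. errors-and-omissions renewal 518 days ago vs limit 540 → met
7. agency disclosure form present → met
8. fair-housing training 671 days ago vs limit 730 → met
All met.

Yes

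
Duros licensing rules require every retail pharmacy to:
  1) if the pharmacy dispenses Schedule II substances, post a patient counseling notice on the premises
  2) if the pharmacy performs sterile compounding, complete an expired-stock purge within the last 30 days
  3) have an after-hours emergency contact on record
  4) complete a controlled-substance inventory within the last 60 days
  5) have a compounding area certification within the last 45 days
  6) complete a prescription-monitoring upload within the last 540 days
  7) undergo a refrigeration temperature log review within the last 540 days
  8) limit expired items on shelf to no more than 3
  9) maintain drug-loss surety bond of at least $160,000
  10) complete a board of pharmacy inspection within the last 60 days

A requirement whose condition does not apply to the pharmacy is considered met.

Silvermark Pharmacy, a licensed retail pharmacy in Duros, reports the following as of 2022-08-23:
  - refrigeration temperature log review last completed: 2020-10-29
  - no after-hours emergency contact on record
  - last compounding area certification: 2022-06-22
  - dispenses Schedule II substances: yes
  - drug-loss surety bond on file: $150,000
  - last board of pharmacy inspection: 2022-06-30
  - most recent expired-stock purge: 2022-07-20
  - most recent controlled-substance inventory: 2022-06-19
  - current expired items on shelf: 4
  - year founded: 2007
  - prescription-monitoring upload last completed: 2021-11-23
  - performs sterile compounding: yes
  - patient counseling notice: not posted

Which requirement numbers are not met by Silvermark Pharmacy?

1, 2, 3, 4, 5, 7, 8, 9

1. condition 'dispenses Schedule II substances' holds; patient counseling notice absent → not met
2. condition 'performs sterile compounding' holds; expired-stock purge 34 days ago vs limit 30 → not met
3. after-hours emergency contact absent → not met
4. controlled-substance inventory 65 days ago vs limit 60 → not met
5. compounding area certification 62 days ago vs limit 45 → not met
6. prescription-monitoring upload 273 days ago vs limit 540 → met
7. refrigeration temperature log review 663 days ago vs limit 540 → not met
8. expired items on shelf 4 > 3 → not met
9. drug-loss surety bond $150,000 < $160,000 → not met
10. board of pharmacy inspection 54 days ago vs limit 60 → met
Not met: 1, 2, 3, 4, 5, 7, 8, 9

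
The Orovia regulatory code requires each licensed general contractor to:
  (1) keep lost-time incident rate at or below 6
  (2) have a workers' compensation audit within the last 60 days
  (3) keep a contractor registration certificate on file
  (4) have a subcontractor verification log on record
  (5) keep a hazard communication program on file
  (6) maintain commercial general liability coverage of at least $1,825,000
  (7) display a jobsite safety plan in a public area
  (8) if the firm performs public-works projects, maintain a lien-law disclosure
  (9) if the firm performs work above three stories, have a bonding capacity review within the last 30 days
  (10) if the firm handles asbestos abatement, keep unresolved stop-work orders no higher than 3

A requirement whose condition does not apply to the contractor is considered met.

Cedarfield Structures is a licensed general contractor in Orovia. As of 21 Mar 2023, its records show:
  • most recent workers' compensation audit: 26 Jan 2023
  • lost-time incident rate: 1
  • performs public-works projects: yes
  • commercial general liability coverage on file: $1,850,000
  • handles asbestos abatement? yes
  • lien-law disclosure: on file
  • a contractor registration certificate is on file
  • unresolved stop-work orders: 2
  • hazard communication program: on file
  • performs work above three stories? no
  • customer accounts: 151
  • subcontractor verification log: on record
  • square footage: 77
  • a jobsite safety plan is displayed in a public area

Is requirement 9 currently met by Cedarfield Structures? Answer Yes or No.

Yes

9. condition 'performs work above three stories' does not hold → requirement n/a → met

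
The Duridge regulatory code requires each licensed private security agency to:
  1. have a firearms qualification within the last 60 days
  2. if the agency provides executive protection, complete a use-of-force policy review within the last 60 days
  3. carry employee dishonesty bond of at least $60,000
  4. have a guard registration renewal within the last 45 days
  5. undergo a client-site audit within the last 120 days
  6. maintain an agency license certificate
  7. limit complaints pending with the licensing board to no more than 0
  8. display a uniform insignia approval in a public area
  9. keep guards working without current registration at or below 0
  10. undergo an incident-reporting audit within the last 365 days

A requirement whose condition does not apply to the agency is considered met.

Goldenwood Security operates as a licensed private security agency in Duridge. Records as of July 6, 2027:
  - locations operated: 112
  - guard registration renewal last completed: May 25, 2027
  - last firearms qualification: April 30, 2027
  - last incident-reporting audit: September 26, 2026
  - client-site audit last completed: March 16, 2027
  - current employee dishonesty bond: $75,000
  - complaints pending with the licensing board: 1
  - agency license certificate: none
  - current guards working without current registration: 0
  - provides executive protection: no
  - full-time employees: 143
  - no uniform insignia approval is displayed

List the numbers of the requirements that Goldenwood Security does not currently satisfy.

1, 6, 7, 8

1. firearms qualification 67 days ago vs limit 60 → not met
2. condition 'provides executive protection' does not hold → requirement n/a → met
3. employee dishonesty bond $75,000 ≥ $60,000 → met
4. guard registration renewal 42 days ago vs limit 45 → met
5. client-site audit 112 days ago vs limit 120 → met
6. agency license certificate absent → not met
7. complaints pending with the licensing board 1 > 0 → not met
8. uniform insignia approval absent → not met
9. guards working without current registration 0 ≤ 0 → met
10. incident-reporting audit 283 days ago vs limit 365 → met
Not met: 1, 6, 7, 8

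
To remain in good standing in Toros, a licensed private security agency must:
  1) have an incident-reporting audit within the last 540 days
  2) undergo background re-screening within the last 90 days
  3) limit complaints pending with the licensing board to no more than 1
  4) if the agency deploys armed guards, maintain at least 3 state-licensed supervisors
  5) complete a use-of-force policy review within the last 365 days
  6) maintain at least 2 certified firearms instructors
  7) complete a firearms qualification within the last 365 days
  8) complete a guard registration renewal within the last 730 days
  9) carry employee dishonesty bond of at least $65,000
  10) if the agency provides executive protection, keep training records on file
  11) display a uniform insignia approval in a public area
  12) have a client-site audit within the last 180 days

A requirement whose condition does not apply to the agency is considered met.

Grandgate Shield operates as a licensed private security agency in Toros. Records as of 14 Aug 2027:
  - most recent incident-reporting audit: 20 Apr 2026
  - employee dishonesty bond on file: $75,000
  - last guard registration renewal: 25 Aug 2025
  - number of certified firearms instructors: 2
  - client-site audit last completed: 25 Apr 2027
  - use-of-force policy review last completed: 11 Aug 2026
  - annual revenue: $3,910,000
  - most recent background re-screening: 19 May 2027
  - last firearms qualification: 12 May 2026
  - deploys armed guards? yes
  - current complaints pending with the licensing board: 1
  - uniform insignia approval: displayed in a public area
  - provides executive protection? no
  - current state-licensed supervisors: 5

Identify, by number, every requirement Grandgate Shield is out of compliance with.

1. incident-reporting audit 481 days ago vs limit 540 → met
2. background re-screening 87 days ago vs limit 90 → met
3. complaints pending with the licensing board 1 ≤ 1 → met
4. condition 'deploys armed guards' holds; state-licensed supervisors 5 ≥ 3 → met
5. use-of-force policy review 368 days ago vs limit 365 → not met
6. certified firearms instructors 2 ≥ 2 → met
7. firearms qualification 459 days ago vs limit 365 → not met
8. guard registration renewal 719 days ago vs limit 730 → met
9. employee dishonesty bond $75,000 ≥ $65,000 → met
10. condition 'provides executive protection' does not hold → requirement n/a → met
11. uniform insignia approval present → met
12. client-site audit 111 days ago vs limit 180 → met
Not met: 5, 7

5, 7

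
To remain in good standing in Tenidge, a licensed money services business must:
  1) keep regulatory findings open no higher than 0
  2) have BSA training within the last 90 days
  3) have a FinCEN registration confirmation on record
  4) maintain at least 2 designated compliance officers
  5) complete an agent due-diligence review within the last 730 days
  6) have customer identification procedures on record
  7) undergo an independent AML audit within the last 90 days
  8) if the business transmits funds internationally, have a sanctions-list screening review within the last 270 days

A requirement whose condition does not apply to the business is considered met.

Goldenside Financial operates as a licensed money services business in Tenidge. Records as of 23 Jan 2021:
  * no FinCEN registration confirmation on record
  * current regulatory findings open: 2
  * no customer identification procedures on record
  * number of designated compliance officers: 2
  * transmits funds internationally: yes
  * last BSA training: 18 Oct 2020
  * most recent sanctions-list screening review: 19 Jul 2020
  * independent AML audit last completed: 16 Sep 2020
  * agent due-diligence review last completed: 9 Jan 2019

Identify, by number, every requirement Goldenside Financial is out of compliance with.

1, 2, 3, 5, 6, 7

1. regulatory findings open 2 > 0 → not met
2. BSA training 97 days ago vs limit 90 → not met
3. FinCEN registration confirmation absent → not met
4. designated compliance officers 2 ≥ 2 → met
5. agent due-diligence review 745 days ago vs limit 730 → not met
6. customer identification procedures absent → not met
7. independent AML audit 129 days ago vs limit 90 → not met
8. condition 'transmits funds internationally' holds; sanctions-list screening review 188 days ago vs limit 270 → met
Not met: 1, 2, 3, 5, 6, 7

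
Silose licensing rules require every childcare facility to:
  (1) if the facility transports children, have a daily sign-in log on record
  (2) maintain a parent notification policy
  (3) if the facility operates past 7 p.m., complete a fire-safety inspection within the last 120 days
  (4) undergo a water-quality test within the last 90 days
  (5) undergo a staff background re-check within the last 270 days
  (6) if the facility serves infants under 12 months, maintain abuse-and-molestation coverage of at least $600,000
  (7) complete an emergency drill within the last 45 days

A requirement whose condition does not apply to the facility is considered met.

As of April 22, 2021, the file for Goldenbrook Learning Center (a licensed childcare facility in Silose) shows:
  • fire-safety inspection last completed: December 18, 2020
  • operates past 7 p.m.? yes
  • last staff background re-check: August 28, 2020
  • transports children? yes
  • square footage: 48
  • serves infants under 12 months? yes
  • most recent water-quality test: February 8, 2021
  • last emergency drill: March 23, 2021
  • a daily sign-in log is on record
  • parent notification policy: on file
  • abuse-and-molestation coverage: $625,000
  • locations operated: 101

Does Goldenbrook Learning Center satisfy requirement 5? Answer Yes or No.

5. staff background re-check 237 days ago vs limit 270 → met

Yes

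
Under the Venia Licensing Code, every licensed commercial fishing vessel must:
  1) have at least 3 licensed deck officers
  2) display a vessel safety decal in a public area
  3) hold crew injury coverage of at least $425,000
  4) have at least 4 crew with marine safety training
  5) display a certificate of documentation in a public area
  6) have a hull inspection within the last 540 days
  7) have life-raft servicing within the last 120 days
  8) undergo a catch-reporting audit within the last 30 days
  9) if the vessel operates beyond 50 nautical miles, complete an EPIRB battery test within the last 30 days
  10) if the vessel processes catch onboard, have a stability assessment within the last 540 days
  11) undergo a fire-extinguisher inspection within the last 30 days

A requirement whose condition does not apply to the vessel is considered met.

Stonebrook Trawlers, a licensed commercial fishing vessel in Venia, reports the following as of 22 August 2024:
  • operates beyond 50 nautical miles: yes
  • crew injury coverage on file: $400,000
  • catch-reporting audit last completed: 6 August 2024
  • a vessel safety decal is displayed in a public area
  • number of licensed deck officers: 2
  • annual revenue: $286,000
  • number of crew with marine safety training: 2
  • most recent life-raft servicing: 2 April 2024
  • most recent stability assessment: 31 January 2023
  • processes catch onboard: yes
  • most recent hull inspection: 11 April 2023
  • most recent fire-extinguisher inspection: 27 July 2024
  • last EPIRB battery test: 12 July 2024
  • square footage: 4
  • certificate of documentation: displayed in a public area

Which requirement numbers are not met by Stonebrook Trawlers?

1, 3, 4, 7, 9, 10

1. licensed deck officers 2 < 3 → not met
2. vessel safety decal present → met
3. crew injury coverage $400,000 < $425,000 → not met
4. crew with marine safety training 2 < 4 → not met
5. certificate of documentation present → met
6. hull inspection 499 days ago vs limit 540 → met
7. life-raft servicing 142 days ago vs limit 120 → not met
8. catch-reporting audit 16 days ago vs limit 30 → met
9. condition 'operates beyond 50 nautical miles' holds; EPIRB battery test 41 days ago vs limit 30 → not met
10. condition 'processes catch onboard' holds; stability assessment 569 days ago vs limit 540 → not met
11. fire-extinguisher inspection 26 days ago vs limit 30 → met
Not met: 1, 3, 4, 7, 9, 10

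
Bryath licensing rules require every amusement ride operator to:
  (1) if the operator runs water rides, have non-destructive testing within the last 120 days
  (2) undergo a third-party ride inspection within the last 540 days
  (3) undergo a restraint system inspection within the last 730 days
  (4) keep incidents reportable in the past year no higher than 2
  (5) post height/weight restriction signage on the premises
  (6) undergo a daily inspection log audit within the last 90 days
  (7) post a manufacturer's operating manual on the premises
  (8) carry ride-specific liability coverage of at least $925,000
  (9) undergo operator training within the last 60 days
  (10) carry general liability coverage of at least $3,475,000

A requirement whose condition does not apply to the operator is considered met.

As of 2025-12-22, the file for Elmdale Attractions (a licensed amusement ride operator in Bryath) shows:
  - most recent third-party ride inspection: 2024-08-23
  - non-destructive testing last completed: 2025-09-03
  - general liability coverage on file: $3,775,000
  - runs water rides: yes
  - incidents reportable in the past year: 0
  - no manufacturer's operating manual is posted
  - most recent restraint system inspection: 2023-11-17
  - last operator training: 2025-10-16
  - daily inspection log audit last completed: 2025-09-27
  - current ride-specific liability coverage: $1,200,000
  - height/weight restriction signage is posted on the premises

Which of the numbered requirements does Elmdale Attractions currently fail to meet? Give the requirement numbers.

1. condition 'runs water rides' holds; non-destructive testing 110 days ago vs limit 120 → met
2. third-party ride inspection 486 days ago vs limit 540 → met
3. restraint system inspection 766 days ago vs limit 730 → not met
4. incidents reportable in the past year 0 ≤ 2 → met
5. height/weight restriction signage present → met
6. daily inspection log audit 86 days ago vs limit 90 → met
7. manufacturer's operating manual absent → not met
8. ride-specific liability coverage $1,200,000 ≥ $925,000 → met
9. operator training 67 days ago vs limit 60 → not met
10. general liability coverage $3,775,000 ≥ $3,475,000 → met
Not met: 3, 7, 9

3, 7, 9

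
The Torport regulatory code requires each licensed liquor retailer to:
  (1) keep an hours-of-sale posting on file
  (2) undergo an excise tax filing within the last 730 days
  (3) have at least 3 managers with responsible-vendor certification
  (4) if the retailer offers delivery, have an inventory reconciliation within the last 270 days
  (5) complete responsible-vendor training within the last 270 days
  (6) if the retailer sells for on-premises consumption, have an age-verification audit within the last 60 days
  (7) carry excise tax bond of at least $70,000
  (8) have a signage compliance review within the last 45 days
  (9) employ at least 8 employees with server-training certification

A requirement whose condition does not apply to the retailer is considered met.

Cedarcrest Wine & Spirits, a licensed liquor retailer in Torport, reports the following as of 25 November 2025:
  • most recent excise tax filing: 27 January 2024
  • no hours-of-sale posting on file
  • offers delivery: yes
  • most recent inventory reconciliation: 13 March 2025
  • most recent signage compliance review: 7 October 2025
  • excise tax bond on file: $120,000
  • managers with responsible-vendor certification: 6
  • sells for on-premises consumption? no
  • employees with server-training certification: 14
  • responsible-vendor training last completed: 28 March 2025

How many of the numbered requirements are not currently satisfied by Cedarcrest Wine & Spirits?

2

1. hours-of-sale posting absent → not met
2. excise tax filing 668 days ago vs limit 730 → met
3. managers with responsible-vendor certification 6 ≥ 3 → met
4. condition 'offers delivery' holds; inventory reconciliation 257 days ago vs limit 270 → met
5. responsible-vendor training 242 days ago vs limit 270 → met
6. condition 'sells for on-premises consumption' does not hold → requirement n/a → met
7. excise tax bond $120,000 ≥ $70,000 → met
8. signage compliance review 49 days ago vs limit 45 → not met
9. employees with server-training certification 14 ≥ 8 → met
Not met: 2 of 9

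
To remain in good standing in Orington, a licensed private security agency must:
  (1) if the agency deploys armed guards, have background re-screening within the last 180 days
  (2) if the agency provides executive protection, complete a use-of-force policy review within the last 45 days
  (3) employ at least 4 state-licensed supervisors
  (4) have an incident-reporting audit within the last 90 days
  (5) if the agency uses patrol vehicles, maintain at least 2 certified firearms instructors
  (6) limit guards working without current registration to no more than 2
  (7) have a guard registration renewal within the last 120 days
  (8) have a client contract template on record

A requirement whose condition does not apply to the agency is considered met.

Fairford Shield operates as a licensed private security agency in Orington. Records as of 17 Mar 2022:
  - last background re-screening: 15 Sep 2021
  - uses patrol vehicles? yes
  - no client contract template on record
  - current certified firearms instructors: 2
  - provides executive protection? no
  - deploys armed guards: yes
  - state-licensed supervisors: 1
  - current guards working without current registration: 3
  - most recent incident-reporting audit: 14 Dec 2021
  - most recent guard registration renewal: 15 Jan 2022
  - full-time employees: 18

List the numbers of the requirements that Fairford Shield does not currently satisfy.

1. condition 'deploys armed guards' holds; background re-screening 183 days ago vs limit 180 → not met
2. condition 'provides executive protection' does not hold → requirement n/a → met
3. state-licensed supervisors 1 < 4 → not met
4. incident-reporting audit 93 days ago vs limit 90 → not met
5. condition 'uses patrol vehicles' holds; certified firearms instructors 2 ≥ 2 → met
6. guards working without current registration 3 > 2 → not met
7. guard registration renewal 61 days ago vs limit 120 → met
8. client contract template absent → not met
Not met: 1, 3, 4, 6, 8

1, 3, 4, 6, 8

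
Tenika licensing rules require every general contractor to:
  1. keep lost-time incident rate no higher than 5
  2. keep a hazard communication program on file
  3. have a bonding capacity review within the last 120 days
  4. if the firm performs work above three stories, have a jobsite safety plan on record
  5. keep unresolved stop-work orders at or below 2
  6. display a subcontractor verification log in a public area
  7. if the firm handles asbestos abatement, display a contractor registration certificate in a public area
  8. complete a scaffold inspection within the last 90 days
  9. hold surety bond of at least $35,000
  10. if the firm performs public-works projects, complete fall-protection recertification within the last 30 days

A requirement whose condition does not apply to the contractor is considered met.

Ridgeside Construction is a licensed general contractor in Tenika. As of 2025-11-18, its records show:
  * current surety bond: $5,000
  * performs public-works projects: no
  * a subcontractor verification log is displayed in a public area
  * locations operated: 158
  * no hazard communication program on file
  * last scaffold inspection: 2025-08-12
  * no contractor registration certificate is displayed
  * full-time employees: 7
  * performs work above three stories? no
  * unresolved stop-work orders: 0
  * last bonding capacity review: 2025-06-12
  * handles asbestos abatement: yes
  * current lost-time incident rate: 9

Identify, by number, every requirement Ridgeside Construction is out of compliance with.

1. lost-time incident rate 9 > 5 → not met
2. hazard communication program absent → not met
3. bonding capacity review 159 days ago vs limit 120 → not met
4. condition 'performs work above three stories' does not hold → requirement n/a → met
5. unresolved stop-work orders 0 ≤ 2 → met
6. subcontractor verification log present → met
7. condition 'handles asbestos abatement' holds; contractor registration certificate absent → not met
8. scaffold inspection 98 days ago vs limit 90 → not met
9. surety bond $5,000 < $35,000 → not met
10. condition 'performs public-works projects' does not hold → requirement n/a → met
Not met: 1, 2, 3, 7, 8, 9

1, 2, 3, 7, 8, 9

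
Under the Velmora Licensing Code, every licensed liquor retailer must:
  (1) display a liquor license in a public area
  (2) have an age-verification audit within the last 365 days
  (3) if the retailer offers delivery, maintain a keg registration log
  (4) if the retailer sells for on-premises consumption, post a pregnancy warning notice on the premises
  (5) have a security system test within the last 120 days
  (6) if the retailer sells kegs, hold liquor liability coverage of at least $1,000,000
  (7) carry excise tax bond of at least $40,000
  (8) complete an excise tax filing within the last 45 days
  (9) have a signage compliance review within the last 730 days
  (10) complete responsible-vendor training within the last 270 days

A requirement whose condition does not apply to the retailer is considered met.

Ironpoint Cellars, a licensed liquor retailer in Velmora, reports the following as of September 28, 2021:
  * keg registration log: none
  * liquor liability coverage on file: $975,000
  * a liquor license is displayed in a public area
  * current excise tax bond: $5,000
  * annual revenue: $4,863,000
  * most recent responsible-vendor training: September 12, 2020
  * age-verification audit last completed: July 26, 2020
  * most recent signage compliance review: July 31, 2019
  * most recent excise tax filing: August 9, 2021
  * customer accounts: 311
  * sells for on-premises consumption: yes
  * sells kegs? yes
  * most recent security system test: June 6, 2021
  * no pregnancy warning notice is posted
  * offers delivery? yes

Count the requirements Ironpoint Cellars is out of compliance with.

8

1. liquor license present → met
2. age-verification audit 429 days ago vs limit 365 → not met
3. condition 'offers delivery' holds; keg registration log absent → not met
4. condition 'sells for on-premises consumption' holds; pregnancy warning notice absent → not met
5. security system test 114 days ago vs limit 120 → met
6. condition 'sells kegs' holds; liquor liability coverage $975,000 < $1,000,000 → not met
7. excise tax bond $5,000 < $40,000 → not met
8. excise tax filing 50 days ago vs limit 45 → not met
9. signage compliance review 790 days ago vs limit 730 → not met
10. responsible-vendor training 381 days ago vs limit 270 → not met
Not met: 8 of 10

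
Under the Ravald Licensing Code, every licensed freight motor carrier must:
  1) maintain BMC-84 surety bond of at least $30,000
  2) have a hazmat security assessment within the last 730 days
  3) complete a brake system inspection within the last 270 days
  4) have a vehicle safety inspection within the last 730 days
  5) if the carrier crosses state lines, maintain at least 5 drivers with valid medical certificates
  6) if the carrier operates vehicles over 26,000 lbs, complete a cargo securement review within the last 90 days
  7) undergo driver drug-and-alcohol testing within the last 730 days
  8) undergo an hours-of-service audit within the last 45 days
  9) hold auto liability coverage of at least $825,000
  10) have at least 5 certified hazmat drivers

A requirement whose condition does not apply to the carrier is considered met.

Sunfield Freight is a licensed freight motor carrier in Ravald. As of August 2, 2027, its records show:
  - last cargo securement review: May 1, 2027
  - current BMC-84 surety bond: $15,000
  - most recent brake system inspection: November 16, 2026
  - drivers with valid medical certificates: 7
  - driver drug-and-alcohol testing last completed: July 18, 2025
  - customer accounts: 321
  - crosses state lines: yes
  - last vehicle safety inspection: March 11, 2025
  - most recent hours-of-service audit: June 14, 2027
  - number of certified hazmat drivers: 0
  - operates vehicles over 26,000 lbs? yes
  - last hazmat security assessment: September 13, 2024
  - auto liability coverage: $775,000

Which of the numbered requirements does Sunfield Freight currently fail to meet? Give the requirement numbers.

1. BMC-84 surety bond $15,000 < $30,000 → not met
2. hazmat security assessment 1053 days ago vs limit 730 → not met
3. brake system inspection 259 days ago vs limit 270 → met
4. vehicle safety inspection 874 days ago vs limit 730 → not met
5. condition 'crosses state lines' holds; drivers with valid medical certificates 7 ≥ 5 → met
6. condition 'operates vehicles over 26,000 lbs' holds; cargo securement review 93 days ago vs limit 90 → not met
7. driver drug-and-alcohol testing 745 days ago vs limit 730 → not met
8. hours-of-service audit 49 days ago vs limit 45 → not met
9. auto liability coverage $775,000 < $825,000 → not met
10. certified hazmat drivers 0 < 5 → not met
Not met: 1, 2, 4, 6, 7, 8, 9, 10

1, 2, 4, 6, 7, 8, 9, 10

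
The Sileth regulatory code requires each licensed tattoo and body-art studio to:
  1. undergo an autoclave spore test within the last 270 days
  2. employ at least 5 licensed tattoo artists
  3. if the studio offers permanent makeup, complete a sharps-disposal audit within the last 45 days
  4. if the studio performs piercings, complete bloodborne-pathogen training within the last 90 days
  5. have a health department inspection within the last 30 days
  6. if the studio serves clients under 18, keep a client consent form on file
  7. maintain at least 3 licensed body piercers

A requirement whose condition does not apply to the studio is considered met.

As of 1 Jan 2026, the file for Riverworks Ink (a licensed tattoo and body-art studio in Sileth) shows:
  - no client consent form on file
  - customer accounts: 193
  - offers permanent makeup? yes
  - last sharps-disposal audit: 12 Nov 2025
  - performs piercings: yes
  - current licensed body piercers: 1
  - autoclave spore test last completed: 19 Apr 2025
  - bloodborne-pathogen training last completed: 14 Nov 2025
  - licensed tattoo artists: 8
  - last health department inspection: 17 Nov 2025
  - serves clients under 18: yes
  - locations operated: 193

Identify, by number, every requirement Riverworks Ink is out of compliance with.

3, 5, 6, 7

1. autoclave spore test 257 days ago vs limit 270 → met
2. licensed tattoo artists 8 ≥ 5 → met
3. condition 'offers permanent makeup' holds; sharps-disposal audit 50 days ago vs limit 45 → not met
4. condition 'performs piercings' holds; bloodborne-pathogen training 48 days ago vs limit 90 → met
5. health department inspection 45 days ago vs limit 30 → not met
6. condition 'serves clients under 18' holds; client consent form absent → not met
7. licensed body piercers 1 < 3 → not met
Not met: 3, 5, 6, 7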